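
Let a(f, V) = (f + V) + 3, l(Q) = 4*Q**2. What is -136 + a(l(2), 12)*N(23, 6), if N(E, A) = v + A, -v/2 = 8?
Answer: -446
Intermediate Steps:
v = -16 (v = -2*8 = -16)
N(E, A) = -16 + A
a(f, V) = 3 + V + f (a(f, V) = (V + f) + 3 = 3 + V + f)
-136 + a(l(2), 12)*N(23, 6) = -136 + (3 + 12 + 4*2**2)*(-16 + 6) = -136 + (3 + 12 + 4*4)*(-10) = -136 + (3 + 12 + 16)*(-10) = -136 + 31*(-10) = -136 - 310 = -446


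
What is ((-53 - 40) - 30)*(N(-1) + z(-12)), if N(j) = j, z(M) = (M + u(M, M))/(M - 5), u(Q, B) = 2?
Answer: 861/17 ≈ 50.647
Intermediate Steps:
z(M) = (2 + M)/(-5 + M) (z(M) = (M + 2)/(M - 5) = (2 + M)/(-5 + M))
((-53 - 40) - 30)*(N(-1) + z(-12)) = ((-53 - 40) - 30)*(-1 + (2 - 12)/(-5 - 12)) = (-93 - 30)*(-1 - 10/(-17)) = -123*(-1 - 1/17*(-10)) = -123*(-1 + 10/17) = -123*(-7/17) = 861/17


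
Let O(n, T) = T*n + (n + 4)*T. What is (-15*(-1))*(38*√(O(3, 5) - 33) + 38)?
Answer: 570 + 570*√17 ≈ 2920.2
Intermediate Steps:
O(n, T) = T*n + T*(4 + n) (O(n, T) = T*n + (4 + n)*T = T*n + T*(4 + n))
(-15*(-1))*(38*√(O(3, 5) - 33) + 38) = (-15*(-1))*(38*√(2*5*(2 + 3) - 33) + 38) = 15*(38*√(2*5*5 - 33) + 38) = 15*(38*√(50 - 33) + 38) = 15*(38*√17 + 38) = 15*(38 + 38*√17) = 570 + 570*√17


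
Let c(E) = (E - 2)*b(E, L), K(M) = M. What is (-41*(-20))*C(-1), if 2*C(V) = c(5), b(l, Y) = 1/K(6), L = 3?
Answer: 205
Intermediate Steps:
b(l, Y) = ⅙ (b(l, Y) = 1/6 = ⅙)
c(E) = -⅓ + E/6 (c(E) = (E - 2)*(⅙) = (-2 + E)*(⅙) = -⅓ + E/6)
C(V) = ¼ (C(V) = (-⅓ + (⅙)*5)/2 = (-⅓ + ⅚)/2 = (½)*(½) = ¼)
(-41*(-20))*C(-1) = -41*(-20)*(¼) = 820*(¼) = 205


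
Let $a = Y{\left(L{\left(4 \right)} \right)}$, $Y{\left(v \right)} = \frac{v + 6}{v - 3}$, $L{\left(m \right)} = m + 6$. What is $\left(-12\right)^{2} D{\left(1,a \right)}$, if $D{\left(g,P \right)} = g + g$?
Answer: $288$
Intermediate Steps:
$L{\left(m \right)} = 6 + m$
$Y{\left(v \right)} = \frac{6 + v}{-3 + v}$
$a = \frac{16}{7}$ ($a = \frac{6 + \left(6 + 4\right)}{-3 + \left(6 + 4\right)} = \frac{6 + 10}{-3 + 10} = \frac{1}{7} \cdot 16 = \frac{16}{7} \approx 2.2857$)
$D{\left(g,P \right)} = 2 g$
$\left(-12\right)^{2} D{\left(1,a \right)} = \left(-12\right)^{2} \cdot 2 \cdot 1 = 144 \cdot 2 = 288$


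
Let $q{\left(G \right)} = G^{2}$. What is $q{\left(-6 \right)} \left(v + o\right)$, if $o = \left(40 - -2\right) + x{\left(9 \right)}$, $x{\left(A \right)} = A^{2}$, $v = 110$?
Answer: $8388$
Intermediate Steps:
$o = 123$ ($o = \left(40 - -2\right) + 9^{2} = \left(40 + 2\right) + 81 = 42 + 81 = 123$)
$q{\left(-6 \right)} \left(v + o\right) = \left(-6\right)^{2} \left(110 + 123\right) = 36 \cdot 233 = 8388$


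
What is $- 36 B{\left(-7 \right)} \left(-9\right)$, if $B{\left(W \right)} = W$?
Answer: $-2268$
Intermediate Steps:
$- 36 B{\left(-7 \right)} \left(-9\right) = \left(-36\right) \left(-7\right) \left(-9\right) = 252 \left(-9\right) = -2268$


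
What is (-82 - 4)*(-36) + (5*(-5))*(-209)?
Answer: 8321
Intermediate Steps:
(-82 - 4)*(-36) + (5*(-5))*(-209) = -86*(-36) - 25*(-209) = 3096 + 5225 = 8321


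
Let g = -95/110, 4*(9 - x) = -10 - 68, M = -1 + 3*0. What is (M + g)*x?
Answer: -2337/44 ≈ -53.114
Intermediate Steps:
M = -1 (M = -1 + 0 = -1)
x = 57/2 (x = 9 - (-10 - 68)/4 = 9 - ¼*(-78) = 9 + 39/2 = 57/2 ≈ 28.500)
g = -19/22 (g = -95*1/110 = -19/22 ≈ -0.86364)
(M + g)*x = (-1 - 19/22)*(57/2) = -41/22*57/2 = -2337/44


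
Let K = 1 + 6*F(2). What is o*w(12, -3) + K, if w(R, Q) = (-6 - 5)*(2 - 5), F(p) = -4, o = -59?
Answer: -1970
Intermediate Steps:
w(R, Q) = 33 (w(R, Q) = -11*(-3) = 33)
K = -23 (K = 1 + 6*(-4) = 1 - 24 = -23)
o*w(12, -3) + K = -59*33 - 23 = -1947 - 23 = -1970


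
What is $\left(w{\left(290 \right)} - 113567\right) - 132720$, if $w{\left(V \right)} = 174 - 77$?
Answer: $-246190$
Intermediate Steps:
$w{\left(V \right)} = 97$ ($w{\left(V \right)} = 174 - 77 = 97$)
$\left(w{\left(290 \right)} - 113567\right) - 132720 = \left(97 - 113567\right) - 132720 = -113470 - 132720 = -246190$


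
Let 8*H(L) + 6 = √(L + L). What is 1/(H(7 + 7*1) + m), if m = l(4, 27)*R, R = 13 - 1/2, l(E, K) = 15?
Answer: 1494/279001 - 2*√7/279001 ≈ 0.0053359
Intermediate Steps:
R = 25/2 (R = 13 - 1*½ = 13 - ½ = 25/2 ≈ 12.500)
H(L) = -¾ + √2*√L/8 (H(L) = -¾ + √(L + L)/8 = -¾ + √(2*L)/8 = -¾ + (√2*√L)/8 = -¾ + √2*√L/8)
m = 375/2 (m = 15*(25/2) = 375/2 ≈ 187.50)
1/(H(7 + 7*1) + m) = 1/((-¾ + √2*√(7 + 7*1)/8) + 375/2) = 1/((-¾ + √2*√(7 + 7)/8) + 375/2) = 1/((-¾ + √2*√14/8) + 375/2) = 1/((-¾ + √7/4) + 375/2) = 1/(747/4 + √7/4)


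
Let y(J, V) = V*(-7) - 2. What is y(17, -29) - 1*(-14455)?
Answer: 14656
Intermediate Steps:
y(J, V) = -2 - 7*V (y(J, V) = -7*V - 2 = -2 - 7*V)
y(17, -29) - 1*(-14455) = (-2 - 7*(-29)) - 1*(-14455) = (-2 + 203) + 14455 = 201 + 14455 = 14656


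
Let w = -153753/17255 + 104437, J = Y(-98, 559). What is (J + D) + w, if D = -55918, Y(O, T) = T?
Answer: 846687137/17255 ≈ 49069.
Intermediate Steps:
J = 559
w = 1801906682/17255 (w = -153753*1/17255 + 104437 = -153753/17255 + 104437 = 1801906682/17255 ≈ 1.0443e+5)
(J + D) + w = (559 - 55918) + 1801906682/17255 = -55359 + 1801906682/17255 = 846687137/17255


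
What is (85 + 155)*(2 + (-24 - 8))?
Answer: -7200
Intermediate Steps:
(85 + 155)*(2 + (-24 - 8)) = 240*(2 - 32) = 240*(-30) = -7200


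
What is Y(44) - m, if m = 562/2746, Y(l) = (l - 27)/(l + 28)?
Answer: 3109/98856 ≈ 0.031450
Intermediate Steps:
Y(l) = (-27 + l)/(28 + l)
m = 281/1373 (m = 562*(1/2746) = 281/1373 ≈ 0.20466)
Y(44) - m = (-27 + 44)/(28 + 44) - 1*281/1373 = 17/72 - 281/1373 = 3109/98856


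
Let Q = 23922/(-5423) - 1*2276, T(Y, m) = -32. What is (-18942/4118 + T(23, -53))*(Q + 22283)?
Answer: -8174495105001/11165957 ≈ -7.3209e+5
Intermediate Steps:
Q = -12366670/5423 (Q = 23922*(-1/5423) - 2276 = -23922/5423 - 2276 = -12366670/5423 ≈ -2280.4)
(-18942/4118 + T(23, -53))*(Q + 22283) = (-18942/4118 - 32)*(-12366670/5423 + 22283) = (-18942*1/4118 - 32)*(108474039/5423) = (-9471/2059 - 32)*(108474039/5423) = -75359/2059*108474039/5423 = -8174495105001/11165957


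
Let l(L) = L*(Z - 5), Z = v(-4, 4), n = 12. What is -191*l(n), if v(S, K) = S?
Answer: 20628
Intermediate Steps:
Z = -4
l(L) = -9*L (l(L) = L*(-4 - 5) = L*(-9) = -9*L)
-191*l(n) = -(-1719)*12 = -191*(-108) = 20628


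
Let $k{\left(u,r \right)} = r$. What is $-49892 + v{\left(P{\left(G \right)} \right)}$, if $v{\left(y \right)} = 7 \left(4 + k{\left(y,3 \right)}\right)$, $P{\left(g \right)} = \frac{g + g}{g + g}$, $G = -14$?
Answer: $-49843$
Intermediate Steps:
$P{\left(g \right)} = 1$ ($P{\left(g \right)} = \frac{2 g}{2 g} = 2 g \frac{1}{2 g} = 1$)
$v{\left(y \right)} = 49$ ($v{\left(y \right)} = 7 \left(4 + 3\right) = 7 \cdot 7 = 49$)
$-49892 + v{\left(P{\left(G \right)} \right)} = -49892 + 49 = -49843$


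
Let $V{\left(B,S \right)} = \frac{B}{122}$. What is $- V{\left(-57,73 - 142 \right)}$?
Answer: $\frac{57}{122} \approx 0.46721$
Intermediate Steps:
$V{\left(B,S \right)} = \frac{B}{122}$ ($V{\left(B,S \right)} = B \frac{1}{122} = \frac{B}{122}$)
$- V{\left(-57,73 - 142 \right)} = - \frac{-57}{122} = \left(-1\right) \left(- \frac{57}{122}\right) = \frac{57}{122}$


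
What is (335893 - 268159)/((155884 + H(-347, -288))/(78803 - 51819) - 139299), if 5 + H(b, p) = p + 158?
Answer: -1827734256/3758688467 ≈ -0.48627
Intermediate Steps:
H(b, p) = 153 + p (H(b, p) = -5 + (p + 158) = -5 + (158 + p) = 153 + p)
(335893 - 268159)/((155884 + H(-347, -288))/(78803 - 51819) - 139299) = (335893 - 268159)/((155884 + (153 - 288))/(78803 - 51819) - 139299) = 67734/((155884 - 135)/26984 - 139299) = 67734/(155749*(1/26984) - 139299) = 67734/(155749/26984 - 139299) = 67734/(-3758688467/26984) = 67734*(-26984/3758688467) = -1827734256/3758688467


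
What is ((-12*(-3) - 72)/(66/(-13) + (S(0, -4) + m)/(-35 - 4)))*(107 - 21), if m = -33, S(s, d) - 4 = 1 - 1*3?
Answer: 120744/167 ≈ 723.02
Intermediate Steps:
S(s, d) = 2 (S(s, d) = 4 + (1 - 1*3) = 4 + (1 - 3) = 4 - 2 = 2)
((-12*(-3) - 72)/(66/(-13) + (S(0, -4) + m)/(-35 - 4)))*(107 - 21) = ((-12*(-3) - 72)/(66/(-13) + (2 - 33)/(-35 - 4)))*(107 - 21) = ((36 - 72)/(66*(-1/13) - 31/(-39)))*86 = -36/(-66/13 - 31*(-1/39))*86 = -36/(-66/13 + 31/39)*86 = -36/(-167/39)*86 = -36*(-39/167)*86 = (1404/167)*86 = 120744/167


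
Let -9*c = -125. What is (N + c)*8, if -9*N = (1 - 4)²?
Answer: 928/9 ≈ 103.11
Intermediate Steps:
c = 125/9 (c = -⅑*(-125) = 125/9 ≈ 13.889)
N = -1 (N = -(1 - 4)²/9 = -⅑*(-3)² = -⅑*9 = -1)
(N + c)*8 = (-1 + 125/9)*8 = (116/9)*8 = 928/9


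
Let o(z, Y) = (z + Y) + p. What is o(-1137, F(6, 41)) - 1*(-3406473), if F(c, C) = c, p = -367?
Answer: 3404975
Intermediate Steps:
o(z, Y) = -367 + Y + z (o(z, Y) = (z + Y) - 367 = (Y + z) - 367 = -367 + Y + z)
o(-1137, F(6, 41)) - 1*(-3406473) = (-367 + 6 - 1137) - 1*(-3406473) = -1498 + 3406473 = 3404975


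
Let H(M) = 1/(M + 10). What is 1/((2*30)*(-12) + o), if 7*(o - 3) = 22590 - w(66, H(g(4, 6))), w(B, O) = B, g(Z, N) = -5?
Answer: 7/17505 ≈ 0.00039989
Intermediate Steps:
H(M) = 1/(10 + M)
o = 22545/7 (o = 3 + (22590 - 1*66)/7 = 3 + (22590 - 66)/7 = 3 + (⅐)*22524 = 3 + 22524/7 = 22545/7 ≈ 3220.7)
1/((2*30)*(-12) + o) = 1/((2*30)*(-12) + 22545/7) = 1/(60*(-12) + 22545/7) = 1/(-720 + 22545/7) = 1/(17505/7) = 7/17505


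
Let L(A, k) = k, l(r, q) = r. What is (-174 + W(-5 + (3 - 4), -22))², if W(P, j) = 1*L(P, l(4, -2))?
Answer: 28900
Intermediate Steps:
W(P, j) = 4 (W(P, j) = 1*4 = 4)
(-174 + W(-5 + (3 - 4), -22))² = (-174 + 4)² = (-170)² = 28900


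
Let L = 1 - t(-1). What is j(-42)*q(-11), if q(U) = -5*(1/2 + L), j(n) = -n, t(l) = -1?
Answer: -525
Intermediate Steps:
L = 2 (L = 1 - 1*(-1) = 1 + 1 = 2)
q(U) = -25/2 (q(U) = -5*(1/2 + 2) = -5*(½ + 2) = -5*5/2 = -25/2)
j(-42)*q(-11) = -1*(-42)*(-25/2) = 42*(-25/2) = -525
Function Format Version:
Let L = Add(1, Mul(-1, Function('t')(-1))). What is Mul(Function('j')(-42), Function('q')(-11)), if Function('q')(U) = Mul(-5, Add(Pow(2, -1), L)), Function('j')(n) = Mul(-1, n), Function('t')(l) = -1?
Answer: -525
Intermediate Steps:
L = 2 (L = Add(1, Mul(-1, -1)) = Add(1, 1) = 2)
Function('q')(U) = Rational(-25, 2) (Function('q')(U) = Mul(-5, Add(Pow(2, -1), 2)) = Mul(-5, Add(Rational(1, 2), 2)) = Mul(-5, Rational(5, 2)) = Rational(-25, 2))
Mul(Function('j')(-42), Function('q')(-11)) = Mul(Mul(-1, -42), Rational(-25, 2)) = Mul(42, Rational(-25, 2)) = -525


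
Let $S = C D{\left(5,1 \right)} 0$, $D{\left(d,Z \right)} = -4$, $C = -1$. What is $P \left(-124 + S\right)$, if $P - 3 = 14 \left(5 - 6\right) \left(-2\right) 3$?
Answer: $-10788$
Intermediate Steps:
$S = 0$ ($S = \left(-1\right) \left(-4\right) 0 = 4 \cdot 0 = 0$)
$P = 87$ ($P = 3 + 14 \left(5 - 6\right) \left(-2\right) 3 = 3 + 14 \left(-1\right) \left(-2\right) 3 = 3 + 14 \cdot 2 \cdot 3 = 3 + 14 \cdot 6 = 3 + 84 = 87$)
$P \left(-124 + S\right) = 87 \left(-124 + 0\right) = 87 \left(-124\right) = -10788$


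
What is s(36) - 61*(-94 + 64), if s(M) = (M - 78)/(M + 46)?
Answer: 75009/41 ≈ 1829.5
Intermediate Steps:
s(M) = (-78 + M)/(46 + M)
s(36) - 61*(-94 + 64) = (-78 + 36)/(46 + 36) - 61*(-94 + 64) = -42/82 - 61*(-30) = (1/82)*(-42) - 1*(-1830) = -21/41 + 1830 = 75009/41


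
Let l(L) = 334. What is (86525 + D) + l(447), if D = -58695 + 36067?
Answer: 64231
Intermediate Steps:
D = -22628
(86525 + D) + l(447) = (86525 - 22628) + 334 = 63897 + 334 = 64231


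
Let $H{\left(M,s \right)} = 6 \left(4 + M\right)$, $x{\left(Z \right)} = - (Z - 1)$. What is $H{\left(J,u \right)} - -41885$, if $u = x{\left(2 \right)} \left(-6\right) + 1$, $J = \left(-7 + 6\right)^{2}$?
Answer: $41915$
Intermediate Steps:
$x{\left(Z \right)} = 1 - Z$ ($x{\left(Z \right)} = - (-1 + Z) = 1 - Z$)
$J = 1$ ($J = \left(-1\right)^{2} = 1$)
$u = 7$ ($u = \left(1 - 2\right) \left(-6\right) + 1 = \left(-1\right) \left(-6\right) + 1 = 6 + 1 = 7$)
$H{\left(M,s \right)} = 24 + 6 M$
$H{\left(J,u \right)} - -41885 = \left(24 + 6 \cdot 1\right) - -41885 = \left(24 + 6\right) + 41885 = 30 + 41885 = 41915$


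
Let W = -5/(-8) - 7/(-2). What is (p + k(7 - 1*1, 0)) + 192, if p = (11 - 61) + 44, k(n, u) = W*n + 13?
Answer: 895/4 ≈ 223.75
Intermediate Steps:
W = 33/8 (W = -5*(-⅛) - 7*(-½) = 5/8 + 7/2 = 33/8 ≈ 4.1250)
k(n, u) = 13 + 33*n/8 (k(n, u) = 33*n/8 + 13 = 13 + 33*n/8)
p = -6 (p = -50 + 44 = -6)
(p + k(7 - 1*1, 0)) + 192 = (-6 + (13 + 33*(7 - 1*1)/8)) + 192 = (-6 + (13 + 33*(7 - 1)/8)) + 192 = (-6 + (13 + (33/8)*6)) + 192 = (-6 + (13 + 99/4)) + 192 = (-6 + 151/4) + 192 = 127/4 + 192 = 895/4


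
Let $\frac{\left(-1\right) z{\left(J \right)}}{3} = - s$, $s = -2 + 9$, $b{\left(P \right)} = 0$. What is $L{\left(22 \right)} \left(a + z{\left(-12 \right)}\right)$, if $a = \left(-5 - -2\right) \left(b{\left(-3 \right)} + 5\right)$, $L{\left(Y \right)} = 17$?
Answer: $102$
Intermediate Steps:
$a = -15$ ($a = \left(-5 - -2\right) \left(0 + 5\right) = \left(-5 + 2\right) 5 = \left(-3\right) 5 = -15$)
$s = 7$
$z{\left(J \right)} = 21$ ($z{\left(J \right)} = - 3 \left(\left(-1\right) 7\right) = \left(-3\right) \left(-7\right) = 21$)
$L{\left(22 \right)} \left(a + z{\left(-12 \right)}\right) = 17 \left(-15 + 21\right) = 17 \cdot 6 = 102$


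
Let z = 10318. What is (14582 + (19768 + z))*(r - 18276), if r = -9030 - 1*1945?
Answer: -1306583668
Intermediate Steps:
r = -10975 (r = -9030 - 1945 = -10975)
(14582 + (19768 + z))*(r - 18276) = (14582 + (19768 + 10318))*(-10975 - 18276) = (14582 + 30086)*(-29251) = 44668*(-29251) = -1306583668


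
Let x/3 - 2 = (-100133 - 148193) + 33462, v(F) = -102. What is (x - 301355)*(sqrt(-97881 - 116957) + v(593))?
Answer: 96485982 - 945941*I*sqrt(214838) ≈ 9.6486e+7 - 4.3845e+8*I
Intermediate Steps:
x = -644586 (x = 6 + 3*((-100133 - 148193) + 33462) = 6 + 3*(-248326 + 33462) = 6 + 3*(-214864) = 6 - 644592 = -644586)
(x - 301355)*(sqrt(-97881 - 116957) + v(593)) = (-644586 - 301355)*(sqrt(-97881 - 116957) - 102) = -945941*(sqrt(-214838) - 102) = -945941*(I*sqrt(214838) - 102) = -945941*(-102 + I*sqrt(214838)) = 96485982 - 945941*I*sqrt(214838)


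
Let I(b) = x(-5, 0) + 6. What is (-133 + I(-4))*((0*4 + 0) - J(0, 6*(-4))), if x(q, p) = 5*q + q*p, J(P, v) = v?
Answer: -3648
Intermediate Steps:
x(q, p) = 5*q + p*q
I(b) = -19 (I(b) = -5*(5 + 0) + 6 = -5*5 + 6 = -25 + 6 = -19)
(-133 + I(-4))*((0*4 + 0) - J(0, 6*(-4))) = (-133 - 19)*((0*4 + 0) - 6*(-4)) = -152*((0 + 0) - 1*(-24)) = -152*(0 + 24) = -152*24 = -3648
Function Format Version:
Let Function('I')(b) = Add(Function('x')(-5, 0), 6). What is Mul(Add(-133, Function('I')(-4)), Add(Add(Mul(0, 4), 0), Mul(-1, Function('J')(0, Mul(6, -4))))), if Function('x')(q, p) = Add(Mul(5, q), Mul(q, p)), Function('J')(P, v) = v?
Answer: -3648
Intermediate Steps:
Function('x')(q, p) = Add(Mul(5, q), Mul(p, q))
Function('I')(b) = -19 (Function('I')(b) = Add(Mul(-5, Add(5, 0)), 6) = Add(Mul(-5, 5), 6) = Add(-25, 6) = -19)
Mul(Add(-133, Function('I')(-4)), Add(Add(Mul(0, 4), 0), Mul(-1, Function('J')(0, Mul(6, -4))))) = Mul(Add(-133, -19), Add(Add(Mul(0, 4), 0), Mul(-1, Mul(6, -4)))) = Mul(-152, Add(Add(0, 0), Mul(-1, -24))) = Mul(-152, Add(0, 24)) = Mul(-152, 24) = -3648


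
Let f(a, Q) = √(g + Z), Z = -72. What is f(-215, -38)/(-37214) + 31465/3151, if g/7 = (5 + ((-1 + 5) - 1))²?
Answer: 31465/3151 - √94/18607 ≈ 9.9852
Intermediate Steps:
g = 448 (g = 7*(5 + ((-1 + 5) - 1))² = 7*(5 + (4 - 1))² = 7*(5 + 3)² = 7*8² = 7*64 = 448)
f(a, Q) = 2*√94 (f(a, Q) = √(448 - 72) = √376 = 2*√94)
f(-215, -38)/(-37214) + 31465/3151 = (2*√94)/(-37214) + 31465/3151 = (2*√94)*(-1/37214) + 31465*(1/3151) = -√94/18607 + 31465/3151 = 31465/3151 - √94/18607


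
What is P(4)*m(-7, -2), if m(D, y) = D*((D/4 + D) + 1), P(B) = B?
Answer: 217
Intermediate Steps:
m(D, y) = D*(1 + 5*D/4) (m(D, y) = D*((D*(1/4) + D) + 1) = D*((D/4 + D) + 1) = D*(5*D/4 + 1) = D*(1 + 5*D/4))
P(4)*m(-7, -2) = 4*((1/4)*(-7)*(4 + 5*(-7))) = 4*((1/4)*(-7)*(4 - 35)) = 4*((1/4)*(-7)*(-31)) = 4*(217/4) = 217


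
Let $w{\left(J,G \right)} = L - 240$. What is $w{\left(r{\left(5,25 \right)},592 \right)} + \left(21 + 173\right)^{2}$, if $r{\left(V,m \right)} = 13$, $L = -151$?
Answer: $37245$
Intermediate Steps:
$w{\left(J,G \right)} = -391$ ($w{\left(J,G \right)} = -151 - 240 = -391$)
$w{\left(r{\left(5,25 \right)},592 \right)} + \left(21 + 173\right)^{2} = -391 + \left(21 + 173\right)^{2} = -391 + 194^{2} = -391 + 37636 = 37245$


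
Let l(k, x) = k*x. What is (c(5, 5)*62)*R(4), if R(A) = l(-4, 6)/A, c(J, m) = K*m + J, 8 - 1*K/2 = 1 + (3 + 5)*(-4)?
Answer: -146940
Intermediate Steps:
K = 78 (K = 16 - 2*(1 + (3 + 5)*(-4)) = 16 - 2*(1 + 8*(-4)) = 16 - 2*(1 - 32) = 16 - 2*(-31) = 16 + 62 = 78)
c(J, m) = J + 78*m (c(J, m) = 78*m + J = J + 78*m)
R(A) = -24/A (R(A) = (-4*6)/A = -24/A)
(c(5, 5)*62)*R(4) = ((5 + 78*5)*62)*(-24/4) = ((5 + 390)*62)*(-24*1/4) = (395*62)*(-6) = 24490*(-6) = -146940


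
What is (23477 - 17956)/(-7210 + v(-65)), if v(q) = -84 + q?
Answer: -5521/7359 ≈ -0.75024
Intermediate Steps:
(23477 - 17956)/(-7210 + v(-65)) = (23477 - 17956)/(-7210 + (-84 - 65)) = 5521/(-7210 - 149) = 5521/(-7359) = 5521*(-1/7359) = -5521/7359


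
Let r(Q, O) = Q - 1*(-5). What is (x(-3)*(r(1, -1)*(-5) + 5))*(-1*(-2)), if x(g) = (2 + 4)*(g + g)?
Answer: 1800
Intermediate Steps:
r(Q, O) = 5 + Q (r(Q, O) = Q + 5 = 5 + Q)
x(g) = 12*g (x(g) = 6*(2*g) = 12*g)
(x(-3)*(r(1, -1)*(-5) + 5))*(-1*(-2)) = ((12*(-3))*((5 + 1)*(-5) + 5))*(-1*(-2)) = -36*(6*(-5) + 5)*2 = -36*(-30 + 5)*2 = -36*(-25)*2 = 900*2 = 1800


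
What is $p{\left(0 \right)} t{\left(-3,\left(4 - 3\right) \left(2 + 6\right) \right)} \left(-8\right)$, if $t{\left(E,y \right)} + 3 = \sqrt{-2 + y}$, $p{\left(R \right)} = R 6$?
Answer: $0$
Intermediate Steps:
$p{\left(R \right)} = 6 R$
$t{\left(E,y \right)} = -3 + \sqrt{-2 + y}$
$p{\left(0 \right)} t{\left(-3,\left(4 - 3\right) \left(2 + 6\right) \right)} \left(-8\right) = 6 \cdot 0 \left(-3 + \sqrt{-2 + \left(4 - 3\right) \left(2 + 6\right)}\right) \left(-8\right) = 0 \left(-3 + \sqrt{-2 + 1 \cdot 8}\right) \left(-8\right) = 0 \left(-3 + \sqrt{-2 + 8}\right) \left(-8\right) = 0 \left(-3 + \sqrt{6}\right) \left(-8\right) = 0 \left(-8\right) = 0$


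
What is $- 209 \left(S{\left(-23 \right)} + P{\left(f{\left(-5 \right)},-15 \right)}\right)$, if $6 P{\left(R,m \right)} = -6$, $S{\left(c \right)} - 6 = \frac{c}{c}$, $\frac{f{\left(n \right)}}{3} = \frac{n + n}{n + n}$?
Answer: $-1254$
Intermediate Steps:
$f{\left(n \right)} = 3$ ($f{\left(n \right)} = 3 \frac{n + n}{n + n} = 3 \frac{2 n}{2 n} = 3 \cdot 2 n \frac{1}{2 n} = 3 \cdot 1 = 3$)
$S{\left(c \right)} = 7$ ($S{\left(c \right)} = 6 + \frac{c}{c} = 6 + 1 = 7$)
$P{\left(R,m \right)} = -1$ ($P{\left(R,m \right)} = \frac{1}{6} \left(-6\right) = -1$)
$- 209 \left(S{\left(-23 \right)} + P{\left(f{\left(-5 \right)},-15 \right)}\right) = - 209 \left(7 - 1\right) = \left(-209\right) 6 = -1254$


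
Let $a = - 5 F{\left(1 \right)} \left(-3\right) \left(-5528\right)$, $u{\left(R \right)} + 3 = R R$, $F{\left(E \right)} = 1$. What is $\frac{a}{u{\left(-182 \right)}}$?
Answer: $- \frac{82920}{33121} \approx -2.5035$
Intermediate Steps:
$u{\left(R \right)} = -3 + R^{2}$ ($u{\left(R \right)} = -3 + R R = -3 + R^{2}$)
$a = -82920$ ($a = \left(-5\right) 1 \left(-3\right) \left(-5528\right) = \left(-5\right) \left(-3\right) \left(-5528\right) = 15 \left(-5528\right) = -82920$)
$\frac{a}{u{\left(-182 \right)}} = - \frac{82920}{-3 + \left(-182\right)^{2}} = - \frac{82920}{-3 + 33124} = - \frac{82920}{33121}$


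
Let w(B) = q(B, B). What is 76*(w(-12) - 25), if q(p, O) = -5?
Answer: -2280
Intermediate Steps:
w(B) = -5
76*(w(-12) - 25) = 76*(-5 - 25) = 76*(-30) = -2280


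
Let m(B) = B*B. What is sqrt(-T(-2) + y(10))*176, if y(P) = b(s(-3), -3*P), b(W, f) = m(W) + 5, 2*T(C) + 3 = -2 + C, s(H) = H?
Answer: 88*sqrt(70) ≈ 736.26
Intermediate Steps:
m(B) = B**2
T(C) = -5/2 + C/2 (T(C) = -3/2 + (-2 + C)/2 = -3/2 + (-1 + C/2) = -5/2 + C/2)
b(W, f) = 5 + W**2 (b(W, f) = W**2 + 5 = 5 + W**2)
y(P) = 14 (y(P) = 5 + (-3)**2 = 5 + 9 = 14)
sqrt(-T(-2) + y(10))*176 = sqrt(-(-5/2 + (1/2)*(-2)) + 14)*176 = sqrt(-(-5/2 - 1) + 14)*176 = sqrt(-1*(-7/2) + 14)*176 = sqrt(7/2 + 14)*176 = sqrt(35/2)*176 = (sqrt(70)/2)*176 = 88*sqrt(70)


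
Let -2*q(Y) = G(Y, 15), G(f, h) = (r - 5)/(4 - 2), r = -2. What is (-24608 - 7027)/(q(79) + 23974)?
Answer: -126540/95903 ≈ -1.3195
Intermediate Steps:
G(f, h) = -7/2 (G(f, h) = (-2 - 5)/(4 - 2) = -7/2)
q(Y) = 7/4 (q(Y) = -½*(-7/2) = 7/4)
(-24608 - 7027)/(q(79) + 23974) = (-24608 - 7027)/(7/4 + 23974) = -31635/95903/4 = -31635*4/95903 = -126540/95903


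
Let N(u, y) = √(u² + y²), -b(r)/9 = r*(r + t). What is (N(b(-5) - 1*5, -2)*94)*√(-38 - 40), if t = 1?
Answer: 1222*I*√15798 ≈ 1.5359e+5*I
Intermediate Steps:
b(r) = -9*r*(1 + r) (b(r) = -9*r*(r + 1) = -9*r*(1 + r))
(N(b(-5) - 1*5, -2)*94)*√(-38 - 40) = (√((-9*(-5)*(1 - 5) - 1*5)² + (-2)²)*94)*√(-38 - 40) = (√((-9*(-5)*(-4) - 5)² + 4)*94)*√(-78) = (√((-180 - 5)² + 4)*94)*(I*√78) = (√((-185)² + 4)*94)*(I*√78) = (√(34225 + 4)*94)*(I*√78) = (√34229*94)*(I*√78) = (94*√34229)*(I*√78) = 1222*I*√15798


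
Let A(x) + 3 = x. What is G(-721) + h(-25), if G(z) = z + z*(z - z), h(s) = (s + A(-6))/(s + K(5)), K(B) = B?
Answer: -7193/10 ≈ -719.30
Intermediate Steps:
A(x) = -3 + x
h(s) = (-9 + s)/(5 + s) (h(s) = (s + (-3 - 6))/(s + 5) = (s - 9)/(5 + s) = (-9 + s)/(5 + s))
G(z) = z (G(z) = z + z*0 = z + 0 = z)
G(-721) + h(-25) = -721 + (-9 - 25)/(5 - 25) = -721 - 34/(-20) = -721 - 1/20*(-34) = -721 + 17/10 = -7193/10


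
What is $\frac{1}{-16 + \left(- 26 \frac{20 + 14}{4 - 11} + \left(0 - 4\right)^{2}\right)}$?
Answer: $\frac{7}{884} \approx 0.0079186$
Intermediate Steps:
$\frac{1}{-16 + \left(- 26 \frac{20 + 14}{4 - 11} + \left(0 - 4\right)^{2}\right)} = \frac{1}{-16 - \left(-16 + 26 \cdot 34 \frac{1}{-7}\right)} = \frac{1}{-16 - \left(-16 + 26 \cdot 34 \left(- \frac{1}{7}\right)\right)} = \frac{1}{-16 + \left(\left(-26\right) \left(- \frac{34}{7}\right) + 16\right)} = \frac{1}{-16 + \left(\frac{884}{7} + 16\right)} = \frac{1}{-16 + \frac{996}{7}} = \frac{1}{\frac{884}{7}} = \frac{7}{884}$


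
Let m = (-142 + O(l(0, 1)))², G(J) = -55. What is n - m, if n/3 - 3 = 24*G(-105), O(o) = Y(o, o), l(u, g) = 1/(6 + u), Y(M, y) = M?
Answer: -866437/36 ≈ -24068.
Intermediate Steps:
O(o) = o
m = 724201/36 (m = (-142 + 1/(6 + 0))² = (-142 + 1/6)² = (-142 + ⅙)² = (-851/6)² = 724201/36 ≈ 20117.)
n = -3951 (n = 9 + 3*(24*(-55)) = 9 + 3*(-1320) = 9 - 3960 = -3951)
n - m = -3951 - 1*724201/36 = -3951 - 724201/36 = -866437/36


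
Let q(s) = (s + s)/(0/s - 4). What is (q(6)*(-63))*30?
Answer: 5670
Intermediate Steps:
q(s) = -s/2 (q(s) = (2*s)/(0 - 4) = (2*s)/(-4) = (2*s)*(-¼) = -s/2)
(q(6)*(-63))*30 = (-½*6*(-63))*30 = -3*(-63)*30 = 189*30 = 5670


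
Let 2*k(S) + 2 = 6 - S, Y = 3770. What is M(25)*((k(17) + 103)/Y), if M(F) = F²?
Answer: 24125/1508 ≈ 15.998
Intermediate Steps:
k(S) = 2 - S/2 (k(S) = -1 + (6 - S)/2 = -1 + (3 - S/2) = 2 - S/2)
M(25)*((k(17) + 103)/Y) = 25²*(((2 - ½*17) + 103)/3770) = 625*(((2 - 17/2) + 103)*(1/3770)) = 625*((-13/2 + 103)*(1/3770)) = 625*((193/2)*(1/3770)) = 625*(193/7540) = 24125/1508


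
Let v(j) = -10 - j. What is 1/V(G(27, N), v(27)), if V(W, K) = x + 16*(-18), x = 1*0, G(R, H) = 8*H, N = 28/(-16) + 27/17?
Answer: -1/288 ≈ -0.0034722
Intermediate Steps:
N = -11/68 (N = 28*(-1/16) + 27*(1/17) = -7/4 + 27/17 = -11/68 ≈ -0.16176)
x = 0
V(W, K) = -288 (V(W, K) = 0 + 16*(-18) = 0 - 288 = -288)
1/V(G(27, N), v(27)) = 1/(-288) = -1/288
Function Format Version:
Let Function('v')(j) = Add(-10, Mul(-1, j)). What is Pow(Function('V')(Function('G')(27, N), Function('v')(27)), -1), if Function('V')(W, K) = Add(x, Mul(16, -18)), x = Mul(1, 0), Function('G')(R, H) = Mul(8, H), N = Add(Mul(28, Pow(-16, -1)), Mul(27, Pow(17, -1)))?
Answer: Rational(-1, 288) ≈ -0.0034722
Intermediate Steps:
N = Rational(-11, 68) (N = Add(Mul(28, Rational(-1, 16)), Mul(27, Rational(1, 17))) = Add(Rational(-7, 4), Rational(27, 17)) = Rational(-11, 68) ≈ -0.16176)
x = 0
Function('V')(W, K) = -288 (Function('V')(W, K) = Add(0, Mul(16, -18)) = Add(0, -288) = -288)
Pow(Function('V')(Function('G')(27, N), Function('v')(27)), -1) = Pow(-288, -1) = Rational(-1, 288)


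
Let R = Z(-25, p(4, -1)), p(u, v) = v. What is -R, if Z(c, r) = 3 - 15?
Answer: 12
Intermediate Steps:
Z(c, r) = -12
R = -12
-R = -1*(-12) = 12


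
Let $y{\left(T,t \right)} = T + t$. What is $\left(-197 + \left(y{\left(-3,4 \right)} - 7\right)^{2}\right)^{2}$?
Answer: $25921$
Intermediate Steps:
$\left(-197 + \left(y{\left(-3,4 \right)} - 7\right)^{2}\right)^{2} = \left(-197 + \left(\left(-3 + 4\right) - 7\right)^{2}\right)^{2} = \left(-197 + \left(1 - 7\right)^{2}\right)^{2} = \left(-197 + \left(-6\right)^{2}\right)^{2} = \left(-197 + 36\right)^{2} = \left(-161\right)^{2} = 25921$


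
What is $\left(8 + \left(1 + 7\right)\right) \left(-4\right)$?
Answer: $-64$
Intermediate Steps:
$\left(8 + \left(1 + 7\right)\right) \left(-4\right) = \left(8 + 8\right) \left(-4\right) = 16 \left(-4\right) = -64$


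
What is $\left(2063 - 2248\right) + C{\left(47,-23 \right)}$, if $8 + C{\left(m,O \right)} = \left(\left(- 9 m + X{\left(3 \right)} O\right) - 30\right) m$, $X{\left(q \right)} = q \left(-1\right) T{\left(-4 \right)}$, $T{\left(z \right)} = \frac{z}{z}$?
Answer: $-18241$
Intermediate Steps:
$T{\left(z \right)} = 1$
$X{\left(q \right)} = - q$ ($X{\left(q \right)} = q \left(-1\right) 1 = - q 1 = - q$)
$C{\left(m,O \right)} = -8 + m \left(-30 - 9 m - 3 O\right)$ ($C{\left(m,O \right)} = -8 + \left(\left(- 9 m + \left(-1\right) 3 O\right) - 30\right) m = -8 + \left(\left(- 9 m - 3 O\right) - 30\right) m = -8 + \left(-30 - 9 m - 3 O\right) m = -8 + m \left(-30 - 9 m - 3 O\right)$)
$\left(2063 - 2248\right) + C{\left(47,-23 \right)} = \left(2063 - 2248\right) - \left(1418 - 3243 + 19881\right) = -185 - 18056 = -18241$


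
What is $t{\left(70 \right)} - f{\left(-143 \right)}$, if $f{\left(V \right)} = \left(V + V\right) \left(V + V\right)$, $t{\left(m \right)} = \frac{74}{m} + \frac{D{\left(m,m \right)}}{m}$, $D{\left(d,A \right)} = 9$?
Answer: $- \frac{5725637}{70} \approx -81795.0$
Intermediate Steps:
$t{\left(m \right)} = \frac{83}{m}$ ($t{\left(m \right)} = \frac{74}{m} + \frac{9}{m} = \frac{83}{m}$)
$f{\left(V \right)} = 4 V^{2}$ ($f{\left(V \right)} = 2 V 2 V = 4 V^{2}$)
$t{\left(70 \right)} - f{\left(-143 \right)} = \frac{83}{70} - 4 \left(-143\right)^{2} = 83 \cdot \frac{1}{70} - 4 \cdot 20449 = \frac{83}{70} - 81796 = - \frac{5725637}{70}$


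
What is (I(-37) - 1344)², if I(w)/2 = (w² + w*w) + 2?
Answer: 17106496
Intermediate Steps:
I(w) = 4 + 4*w² (I(w) = 2*((w² + w*w) + 2) = 2*((w² + w²) + 2) = 2*(2*w² + 2) = 2*(2 + 2*w²) = 4 + 4*w²)
(I(-37) - 1344)² = ((4 + 4*(-37)²) - 1344)² = ((4 + 4*1369) - 1344)² = ((4 + 5476) - 1344)² = (5480 - 1344)² = 4136² = 17106496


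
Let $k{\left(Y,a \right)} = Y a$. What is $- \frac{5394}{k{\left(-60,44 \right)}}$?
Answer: $\frac{899}{440} \approx 2.0432$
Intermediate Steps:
$- \frac{5394}{k{\left(-60,44 \right)}} = - \frac{5394}{\left(-60\right) 44} = - \frac{5394}{-2640} = \left(-5394\right) \left(- \frac{1}{2640}\right) = \frac{899}{440}$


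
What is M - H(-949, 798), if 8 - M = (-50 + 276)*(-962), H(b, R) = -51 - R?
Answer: 218269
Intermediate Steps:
M = 217420 (M = 8 - (-50 + 276)*(-962) = 8 - 226*(-962) = 8 - 1*(-217412) = 8 + 217412 = 217420)
M - H(-949, 798) = 217420 - (-51 - 1*798) = 217420 - (-51 - 798) = 217420 - 1*(-849) = 217420 + 849 = 218269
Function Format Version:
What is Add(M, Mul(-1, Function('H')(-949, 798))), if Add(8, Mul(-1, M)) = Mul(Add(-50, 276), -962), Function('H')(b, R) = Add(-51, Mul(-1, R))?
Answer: 218269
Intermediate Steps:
M = 217420 (M = Add(8, Mul(-1, Mul(Add(-50, 276), -962))) = Add(8, Mul(-1, Mul(226, -962))) = Add(8, Mul(-1, -217412)) = Add(8, 217412) = 217420)
Add(M, Mul(-1, Function('H')(-949, 798))) = Add(217420, Mul(-1, Add(-51, Mul(-1, 798)))) = Add(217420, Mul(-1, Add(-51, -798))) = Add(217420, Mul(-1, -849)) = Add(217420, 849) = 218269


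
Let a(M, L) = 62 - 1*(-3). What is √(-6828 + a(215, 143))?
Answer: I*√6763 ≈ 82.237*I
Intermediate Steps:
a(M, L) = 65 (a(M, L) = 62 + 3 = 65)
√(-6828 + a(215, 143)) = √(-6828 + 65) = √(-6763) = I*√6763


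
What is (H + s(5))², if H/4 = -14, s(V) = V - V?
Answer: 3136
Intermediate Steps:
s(V) = 0
H = -56 (H = 4*(-14) = -56)
(H + s(5))² = (-56 + 0)² = (-56)² = 3136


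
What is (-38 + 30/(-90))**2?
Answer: 13225/9 ≈ 1469.4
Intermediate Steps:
(-38 + 30/(-90))**2 = (-38 + 30*(-1/90))**2 = (-38 - 1/3)**2 = (-115/3)**2 = 13225/9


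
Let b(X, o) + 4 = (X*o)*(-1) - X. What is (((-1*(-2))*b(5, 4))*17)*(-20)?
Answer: 19720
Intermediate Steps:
b(X, o) = -4 - X - X*o (b(X, o) = -4 + ((X*o)*(-1) - X) = -4 + (-X*o - X) = -4 + (-X - X*o) = -4 - X - X*o)
(((-1*(-2))*b(5, 4))*17)*(-20) = (((-1*(-2))*(-4 - 1*5 - 1*5*4))*17)*(-20) = ((2*(-4 - 5 - 20))*17)*(-20) = ((2*(-29))*17)*(-20) = -58*17*(-20) = -986*(-20) = 19720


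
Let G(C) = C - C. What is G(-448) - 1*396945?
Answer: -396945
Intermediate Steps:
G(C) = 0
G(-448) - 1*396945 = 0 - 1*396945 = 0 - 396945 = -396945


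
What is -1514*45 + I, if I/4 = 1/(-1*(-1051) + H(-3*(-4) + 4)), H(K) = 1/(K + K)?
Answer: -2291416162/33633 ≈ -68130.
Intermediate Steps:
H(K) = 1/(2*K)
I = 128/33633 (I = 4/(-1*(-1051) + 1/(2*(-3*(-4) + 4))) = 4/(1051 + 1/(2*(12 + 4))) = 4/(1051 + (½)/16) = 4/(1051 + (½)*(1/16)) = 4/(1051 + 1/32) = 4/(33633/32) = 4*(32/33633) = 128/33633 ≈ 0.0038058)
-1514*45 + I = -1514*45 + 128/33633 = -68130 + 128/33633 = -2291416162/33633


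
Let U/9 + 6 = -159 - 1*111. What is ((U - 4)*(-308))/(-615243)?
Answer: -766304/615243 ≈ -1.2455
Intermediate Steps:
U = -2484 (U = -54 + 9*(-159 - 1*111) = -54 + 9*(-159 - 111) = -54 + 9*(-270) = -54 - 2430 = -2484)
((U - 4)*(-308))/(-615243) = ((-2484 - 4)*(-308))/(-615243) = -2488*(-308)*(-1/615243) = 766304*(-1/615243) = -766304/615243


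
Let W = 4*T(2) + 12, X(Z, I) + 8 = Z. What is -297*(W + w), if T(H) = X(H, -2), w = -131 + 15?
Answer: 38016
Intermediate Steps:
w = -116
X(Z, I) = -8 + Z
T(H) = -8 + H
W = -12 (W = 4*(-8 + 2) + 12 = 4*(-6) + 12 = -24 + 12 = -12)
-297*(W + w) = -297*(-12 - 116) = -297*(-128) = 38016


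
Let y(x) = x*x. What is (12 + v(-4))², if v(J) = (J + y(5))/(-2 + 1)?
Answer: 81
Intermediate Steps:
y(x) = x²
v(J) = -25 - J (v(J) = (J + 5²)/(-2 + 1) = (J + 25)/(-1) = (25 + J)*(-1) = -25 - J)
(12 + v(-4))² = (12 + (-25 - 1*(-4)))² = (12 + (-25 + 4))² = (12 - 21)² = (-9)² = 81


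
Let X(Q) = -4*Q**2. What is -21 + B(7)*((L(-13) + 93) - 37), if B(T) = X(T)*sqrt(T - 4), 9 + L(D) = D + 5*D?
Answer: -21 + 6076*sqrt(3) ≈ 10503.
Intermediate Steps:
L(D) = -9 + 6*D (L(D) = -9 + (D + 5*D) = -9 + 6*D)
B(T) = -4*T**2*sqrt(-4 + T) (B(T) = (-4*T**2)*sqrt(T - 4) = (-4*T**2)*sqrt(-4 + T) = -4*T**2*sqrt(-4 + T))
-21 + B(7)*((L(-13) + 93) - 37) = -21 + (-4*7**2*sqrt(-4 + 7))*(((-9 + 6*(-13)) + 93) - 37) = -21 + (-4*49*sqrt(3))*(((-9 - 78) + 93) - 37) = -21 + (-196*sqrt(3))*((-87 + 93) - 37) = -21 + (-196*sqrt(3))*(6 - 37) = -21 - 196*sqrt(3)*(-31) = -21 + 6076*sqrt(3)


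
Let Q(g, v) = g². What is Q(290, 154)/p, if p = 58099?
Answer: 84100/58099 ≈ 1.4475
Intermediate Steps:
Q(290, 154)/p = 290²/58099 = 84100*(1/58099) = 84100/58099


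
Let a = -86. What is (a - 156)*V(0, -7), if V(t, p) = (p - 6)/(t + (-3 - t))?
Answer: -3146/3 ≈ -1048.7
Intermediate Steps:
V(t, p) = 2 - p/3 (V(t, p) = (-6 + p)/(-3) = (-6 + p)*(-⅓) = 2 - p/3)
(a - 156)*V(0, -7) = (-86 - 156)*(2 - ⅓*(-7)) = -242*(2 + 7/3) = -242*13/3 = -3146/3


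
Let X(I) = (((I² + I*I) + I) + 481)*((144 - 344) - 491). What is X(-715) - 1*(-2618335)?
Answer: -703732921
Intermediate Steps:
X(I) = -332371 - 1382*I² - 691*I (X(I) = (((I² + I²) + I) + 481)*(-200 - 491) = ((2*I² + I) + 481)*(-691) = ((I + 2*I²) + 481)*(-691) = (481 + I + 2*I²)*(-691) = -332371 - 1382*I² - 691*I)
X(-715) - 1*(-2618335) = (-332371 - 1382*(-715)² - 691*(-715)) - 1*(-2618335) = (-332371 - 1382*511225 + 494065) + 2618335 = (-332371 - 706512950 + 494065) + 2618335 = -706351256 + 2618335 = -703732921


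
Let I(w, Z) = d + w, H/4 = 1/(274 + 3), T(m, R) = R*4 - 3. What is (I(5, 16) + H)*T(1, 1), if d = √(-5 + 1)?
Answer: 1389/277 + 2*I ≈ 5.0144 + 2.0*I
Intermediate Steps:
d = 2*I (d = √(-4) = 2*I ≈ 2.0*I)
T(m, R) = -3 + 4*R (T(m, R) = 4*R - 3 = -3 + 4*R)
H = 4/277 (H = 4/(274 + 3) = 4/277 ≈ 0.014440)
I(w, Z) = w + 2*I (I(w, Z) = 2*I + w = w + 2*I)
(I(5, 16) + H)*T(1, 1) = ((5 + 2*I) + 4/277)*(-3 + 4*1) = (1389/277 + 2*I)*(-3 + 4) = (1389/277 + 2*I)*1 = 1389/277 + 2*I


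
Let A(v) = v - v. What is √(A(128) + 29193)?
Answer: √29193 ≈ 170.86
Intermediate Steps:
A(v) = 0
√(A(128) + 29193) = √(0 + 29193) = √29193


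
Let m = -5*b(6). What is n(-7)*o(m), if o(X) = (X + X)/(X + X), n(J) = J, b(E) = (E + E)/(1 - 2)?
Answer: -7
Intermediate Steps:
b(E) = -2*E (b(E) = (2*E)/(-1) = (2*E)*(-1) = -2*E)
m = 60 (m = -(-10)*6 = -5*(-12) = 60)
o(X) = 1 (o(X) = (2*X)/((2*X)) = (2*X)*(1/(2*X)) = 1)
n(-7)*o(m) = -7*1 = -7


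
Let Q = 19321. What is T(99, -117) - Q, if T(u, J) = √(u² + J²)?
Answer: -19321 + 9*√290 ≈ -19168.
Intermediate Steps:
T(u, J) = √(J² + u²)
T(99, -117) - Q = √((-117)² + 99²) - 1*19321 = √(13689 + 9801) - 19321 = √23490 - 19321 = 9*√290 - 19321 = -19321 + 9*√290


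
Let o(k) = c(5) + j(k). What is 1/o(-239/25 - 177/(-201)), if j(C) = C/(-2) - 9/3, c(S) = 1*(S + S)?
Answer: 1675/18994 ≈ 0.088186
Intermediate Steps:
c(S) = 2*S (c(S) = 1*(2*S) = 2*S)
j(C) = -3 - C/2 (j(C) = C*(-½) - 9*⅓ = -C/2 - 3 = -3 - C/2)
o(k) = 7 - k/2 (o(k) = 2*5 + (-3 - k/2) = 10 + (-3 - k/2) = 7 - k/2)
1/o(-239/25 - 177/(-201)) = 1/(7 - (-239/25 - 177/(-201))/2) = 1/(7 - (-239*1/25 - 177*(-1/201))/2) = 1/(7 - (-239/25 + 59/67)/2) = 1/(7 - ½*(-14538/1675)) = 1/(7 + 7269/1675) = 1/(18994/1675) = 1675/18994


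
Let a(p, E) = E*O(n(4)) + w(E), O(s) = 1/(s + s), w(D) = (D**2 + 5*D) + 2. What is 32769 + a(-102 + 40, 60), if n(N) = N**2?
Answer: 293383/8 ≈ 36673.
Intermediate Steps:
w(D) = 2 + D**2 + 5*D
O(s) = 1/(2*s)
a(p, E) = 2 + E**2 + 161*E/32 (a(p, E) = E*(1/(2*(4**2))) + (2 + E**2 + 5*E) = E*((1/2)/16) + (2 + E**2 + 5*E) = E*((1/2)*(1/16)) + (2 + E**2 + 5*E) = E*(1/32) + (2 + E**2 + 5*E) = E/32 + (2 + E**2 + 5*E) = 2 + E**2 + 161*E/32)
32769 + a(-102 + 40, 60) = 32769 + (2 + 60**2 + (161/32)*60) = 32769 + (2 + 3600 + 2415/8) = 32769 + 31231/8 = 293383/8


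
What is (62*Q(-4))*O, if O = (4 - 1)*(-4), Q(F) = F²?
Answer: -11904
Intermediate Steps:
O = -12 (O = 3*(-4) = -12)
(62*Q(-4))*O = (62*(-4)²)*(-12) = (62*16)*(-12) = 992*(-12) = -11904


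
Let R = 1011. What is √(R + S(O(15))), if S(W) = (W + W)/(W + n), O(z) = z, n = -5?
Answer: 13*√6 ≈ 31.843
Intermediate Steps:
S(W) = 2*W/(-5 + W) (S(W) = (W + W)/(W - 5) = (2*W)/(-5 + W) = 2*W/(-5 + W))
√(R + S(O(15))) = √(1011 + 2*15/(-5 + 15)) = √(1011 + 2*15/10) = √(1011 + 2*15*(⅒)) = √(1011 + 3) = √1014 = 13*√6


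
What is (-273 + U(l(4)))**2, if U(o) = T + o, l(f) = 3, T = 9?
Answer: 68121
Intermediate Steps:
U(o) = 9 + o
(-273 + U(l(4)))**2 = (-273 + (9 + 3))**2 = (-273 + 12)**2 = (-261)**2 = 68121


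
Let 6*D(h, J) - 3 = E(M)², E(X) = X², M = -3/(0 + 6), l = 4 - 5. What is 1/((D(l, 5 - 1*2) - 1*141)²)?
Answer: 9216/181899169 ≈ 5.0665e-5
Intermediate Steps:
l = -1
M = -½ (M = -3/6 = -3*⅙ = -½ ≈ -0.50000)
D(h, J) = 49/96 (D(h, J) = ½ + ((-½)²)²/6 = ½ + (¼)²/6 = ½ + (⅙)*(1/16) = ½ + 1/96 = 49/96)
1/((D(l, 5 - 1*2) - 1*141)²) = 1/((49/96 - 1*141)²) = 1/((49/96 - 141)²) = 1/((-13487/96)²) = 1/(181899169/9216) = 9216/181899169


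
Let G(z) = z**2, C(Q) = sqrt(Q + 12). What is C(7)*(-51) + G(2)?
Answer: 4 - 51*sqrt(19) ≈ -218.30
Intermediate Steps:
C(Q) = sqrt(12 + Q)
C(7)*(-51) + G(2) = sqrt(12 + 7)*(-51) + 2**2 = sqrt(19)*(-51) + 4 = -51*sqrt(19) + 4 = 4 - 51*sqrt(19)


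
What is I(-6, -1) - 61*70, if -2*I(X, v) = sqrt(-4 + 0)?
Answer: -4270 - I ≈ -4270.0 - 1.0*I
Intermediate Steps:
I(X, v) = -I (I(X, v) = -sqrt(-4 + 0)/2 = -I)
I(-6, -1) - 61*70 = -I - 61*70 = -I - 4270 = -4270 - I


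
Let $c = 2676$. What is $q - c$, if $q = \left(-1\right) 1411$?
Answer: $-4087$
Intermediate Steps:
$q = -1411$
$q - c = -1411 - 2676 = -4087$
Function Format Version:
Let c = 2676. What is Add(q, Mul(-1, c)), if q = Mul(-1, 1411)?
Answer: -4087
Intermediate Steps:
q = -1411
Add(q, Mul(-1, c)) = Add(-1411, Mul(-1, 2676)) = Add(-1411, -2676) = -4087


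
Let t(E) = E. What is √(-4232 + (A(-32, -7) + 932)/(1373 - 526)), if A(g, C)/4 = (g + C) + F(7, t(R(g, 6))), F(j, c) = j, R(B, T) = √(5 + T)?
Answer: 10*I*√250859/77 ≈ 65.047*I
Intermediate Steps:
A(g, C) = 28 + 4*C + 4*g (A(g, C) = 4*((g + C) + 7) = 4*((C + g) + 7) = 4*(7 + C + g) = 28 + 4*C + 4*g)
√(-4232 + (A(-32, -7) + 932)/(1373 - 526)) = √(-4232 + ((28 + 4*(-7) + 4*(-32)) + 932)/(1373 - 526)) = √(-4232 + ((28 - 28 - 128) + 932)/847) = √(-4232 + (-128 + 932)*(1/847)) = √(-4232 + 804*(1/847)) = √(-4232 + 804/847) = √(-3583700/847) = 10*I*√250859/77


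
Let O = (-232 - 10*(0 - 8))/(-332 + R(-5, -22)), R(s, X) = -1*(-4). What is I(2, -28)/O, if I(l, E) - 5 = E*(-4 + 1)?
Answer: 3649/19 ≈ 192.05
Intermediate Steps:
R(s, X) = 4
I(l, E) = 5 - 3*E (I(l, E) = 5 + E*(-4 + 1) = 5 + E*(-3) = 5 - 3*E)
O = 19/41 (O = (-232 - 10*(0 - 8))/(-332 + 4) = (-232 - 10*(-8))/(-328) = (-232 + 80)*(-1/328) = -152*(-1/328) = 19/41 ≈ 0.46341)
I(2, -28)/O = (5 - 3*(-28))/(19/41) = (5 + 84)*(41/19) = 89*(41/19) = 3649/19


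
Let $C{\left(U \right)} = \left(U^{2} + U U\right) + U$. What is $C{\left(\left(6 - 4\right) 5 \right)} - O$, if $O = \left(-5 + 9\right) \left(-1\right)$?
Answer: $214$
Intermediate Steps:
$C{\left(U \right)} = U + 2 U^{2}$ ($C{\left(U \right)} = \left(U^{2} + U^{2}\right) + U = 2 U^{2} + U = U + 2 U^{2}$)
$O = -4$ ($O = 4 \left(-1\right) = -4$)
$C{\left(\left(6 - 4\right) 5 \right)} - O = \left(6 - 4\right) 5 \left(1 + 2 \left(6 - 4\right) 5\right) - -4 = 2 \cdot 5 \left(1 + 2 \cdot 2 \cdot 5\right) + 4 = 10 \left(1 + 2 \cdot 10\right) + 4 = 10 \left(1 + 20\right) + 4 = 10 \cdot 21 + 4 = 210 + 4 = 214$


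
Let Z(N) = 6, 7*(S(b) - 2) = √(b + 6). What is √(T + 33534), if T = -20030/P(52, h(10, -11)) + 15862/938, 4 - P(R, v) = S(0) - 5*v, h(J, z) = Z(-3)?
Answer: √(33107245598 - 150610037*√6)/(67*√(224 - √6)) ≈ 181.43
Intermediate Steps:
S(b) = 2 + √(6 + b)/7 (S(b) = 2 + √(b + 6)/7 = 2 + √(6 + b)/7)
h(J, z) = 6
P(R, v) = 2 + 5*v - √6/7 (P(R, v) = 4 - ((2 + √(6 + 0)/7) - 5*v) = 4 - ((2 + √6/7) - 5*v) = 4 - (2 - 5*v + √6/7) = 4 + (-2 + 5*v - √6/7) = 2 + 5*v - √6/7)
T = 1133/67 - 20030/(32 - √6/7) (T = -20030/(2 + 5*6 - √6/7) + 15862/938 = -20030/(2 + 30 - √6/7) + 15862*(1/938) = -20030/(32 - √6/7) + 1133/67 = 1133/67 - 20030/(32 - √6/7) ≈ -615.95)
√(T + 33534) = √((-204742907/336139 - 14021*√6/5017) + 33534) = √(11067342319/336139 - 14021*√6/5017)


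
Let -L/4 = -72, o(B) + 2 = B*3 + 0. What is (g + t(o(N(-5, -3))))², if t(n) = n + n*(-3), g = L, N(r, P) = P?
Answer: 96100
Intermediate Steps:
o(B) = -2 + 3*B (o(B) = -2 + (B*3 + 0) = -2 + (3*B + 0) = -2 + 3*B)
L = 288 (L = -4*(-72) = 288)
g = 288
t(n) = -2*n (t(n) = n - 3*n = -2*n)
(g + t(o(N(-5, -3))))² = (288 - 2*(-2 + 3*(-3)))² = (288 - 2*(-2 - 9))² = (288 - 2*(-11))² = (288 + 22)² = 310² = 96100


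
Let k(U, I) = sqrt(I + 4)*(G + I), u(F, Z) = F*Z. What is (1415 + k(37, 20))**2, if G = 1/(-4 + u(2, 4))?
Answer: 4024133/2 + 114615*sqrt(6) ≈ 2.2928e+6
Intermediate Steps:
G = 1/4 (G = 1/(-4 + 2*4) = 1/(-4 + 8) = 1/4 ≈ 0.25000)
k(U, I) = sqrt(4 + I)*(1/4 + I) (k(U, I) = sqrt(I + 4)*(1/4 + I) = sqrt(4 + I)*(1/4 + I))
(1415 + k(37, 20))**2 = (1415 + sqrt(4 + 20)*(1/4 + 20))**2 = (1415 + sqrt(24)*(81/4))**2 = (1415 + (2*sqrt(6))*(81/4))**2 = (1415 + 81*sqrt(6)/2)**2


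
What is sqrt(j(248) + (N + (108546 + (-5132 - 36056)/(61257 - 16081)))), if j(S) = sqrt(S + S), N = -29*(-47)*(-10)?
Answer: sqrt(12106840553058 + 510217744*sqrt(31))/11294 ≈ 308.12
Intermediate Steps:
N = -13630 (N = 1363*(-10) = -13630)
j(S) = sqrt(2)*sqrt(S) (j(S) = sqrt(2*S) = sqrt(2)*sqrt(S))
sqrt(j(248) + (N + (108546 + (-5132 - 36056)/(61257 - 16081)))) = sqrt(sqrt(2)*sqrt(248) + (-13630 + (108546 + (-5132 - 36056)/(61257 - 16081)))) = sqrt(sqrt(2)*(2*sqrt(62)) + (-13630 + (108546 - 41188/45176))) = sqrt(4*sqrt(31) + (-13630 + (108546 - 41188*1/45176))) = sqrt(4*sqrt(31) + (-13630 + (108546 - 10297/11294))) = sqrt(4*sqrt(31) + (-13630 + 1225908227/11294)) = sqrt(4*sqrt(31) + 1071971007/11294) = sqrt(1071971007/11294 + 4*sqrt(31))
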